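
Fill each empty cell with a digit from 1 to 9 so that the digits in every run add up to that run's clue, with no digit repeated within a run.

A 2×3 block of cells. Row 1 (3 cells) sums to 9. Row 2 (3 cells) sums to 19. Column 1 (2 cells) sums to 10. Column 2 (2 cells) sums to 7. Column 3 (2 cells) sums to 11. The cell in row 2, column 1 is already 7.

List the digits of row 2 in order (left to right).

(1,1) = 10 − 7 = 3 completes the 10 down.
Nothing is forced directly, so branch on (2,2), whose candidates are 3 or 4. If (2,2) = 4: then (1,2) would have to be in {1,2,4,5} for the 9 across but in {3} for the 7 down — contradiction. So (2,2) = 3.
(1,2) = 7 − 3 = 4 completes the 7 down.
(1,3) = 9 − 7 = 2 completes the 9 across.
(2,3) = 19 − 10 = 9 completes the 19 across.

7 3 9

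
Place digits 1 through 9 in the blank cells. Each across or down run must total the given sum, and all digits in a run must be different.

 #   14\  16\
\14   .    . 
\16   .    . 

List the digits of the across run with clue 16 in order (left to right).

9 7

16 in 2 cells must be {7,9}.
The 14 across and the 16 down share only 9, so R1C2 = 9.
The 16 across and the 14 down share only 9, so R2C1 = 9.
R2C2 = 16 − 9 = 7 completes the 16 across.
R1C1 = 14 − 9 = 5 completes the 14 across.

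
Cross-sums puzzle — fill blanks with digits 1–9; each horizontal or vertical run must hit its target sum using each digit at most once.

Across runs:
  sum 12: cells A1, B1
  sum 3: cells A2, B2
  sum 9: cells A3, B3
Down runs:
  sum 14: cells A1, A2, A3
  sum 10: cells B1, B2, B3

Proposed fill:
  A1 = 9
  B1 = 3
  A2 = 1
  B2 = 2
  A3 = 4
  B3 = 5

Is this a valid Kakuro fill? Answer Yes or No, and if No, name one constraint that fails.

Across: 9+3=12; 1+2=3; 4+5=9. Down: 9+1+4=14; 3+2+5=10. No digit repeats within any run.

Yes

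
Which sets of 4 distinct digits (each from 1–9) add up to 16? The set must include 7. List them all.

4 distinct digits from 1–9 sum between 10 and 30.
Keeping only sets containing 7.

{1,2,6,7}; {1,3,5,7}; {2,3,4,7}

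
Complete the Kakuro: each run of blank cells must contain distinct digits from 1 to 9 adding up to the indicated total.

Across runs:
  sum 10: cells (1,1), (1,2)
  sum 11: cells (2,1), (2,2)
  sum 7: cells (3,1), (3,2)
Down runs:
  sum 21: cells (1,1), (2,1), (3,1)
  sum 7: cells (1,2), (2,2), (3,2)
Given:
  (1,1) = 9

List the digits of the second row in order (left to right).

7 4

7 in 3 cells must be {1,2,4}.
(1,2) = 10 − 9 = 1 completes the 10 across.
Nothing is forced directly, so branch on (2,2), whose candidates are 2 or 4. If (2,2) = 2: then (2,1) would have to be in {9} for the 11 across but in {4,5,7,8} for the 21 down — contradiction. So (2,2) = 4.
(2,1) = 11 − 4 = 7 completes the 11 across.
(3,1) = 21 − 16 = 5 completes the 21 down.
(3,2) = 7 − 5 = 2 completes the 7 across.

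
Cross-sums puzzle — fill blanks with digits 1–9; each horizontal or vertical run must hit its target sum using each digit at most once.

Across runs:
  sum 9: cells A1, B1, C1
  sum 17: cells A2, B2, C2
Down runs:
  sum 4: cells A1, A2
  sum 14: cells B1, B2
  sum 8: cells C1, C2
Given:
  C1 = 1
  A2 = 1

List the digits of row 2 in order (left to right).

4 in 2 cells must be {1,3}.
A1 = 4 − 1 = 3 completes the 4 down.
B1 = 9 − 4 = 5 completes the 9 across.
B2 = 14 − 5 = 9 completes the 14 down.
C2 = 17 − 10 = 7 completes the 17 across.

1 9 7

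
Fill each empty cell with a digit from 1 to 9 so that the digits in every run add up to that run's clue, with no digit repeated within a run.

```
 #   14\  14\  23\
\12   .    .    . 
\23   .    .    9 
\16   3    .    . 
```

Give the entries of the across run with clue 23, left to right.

23 in 3 cells must be {6,8,9}.
R2C1 = 6: the only remaining digit allowed by both the 23 across and the 14 down.
R2C2 = 23 − 15 = 8 completes the 23 across.
R1C1 = 14 − 9 = 5 completes the 14 down.
R1C3 = 6: the only remaining digit allowed by both the 12 across and the 23 down.
R3C3 = 23 − 15 = 8 completes the 23 down.
R1C2 = 12 − 11 = 1 completes the 12 across.
R3C2 = 16 − 11 = 5 completes the 16 across.

6 8 9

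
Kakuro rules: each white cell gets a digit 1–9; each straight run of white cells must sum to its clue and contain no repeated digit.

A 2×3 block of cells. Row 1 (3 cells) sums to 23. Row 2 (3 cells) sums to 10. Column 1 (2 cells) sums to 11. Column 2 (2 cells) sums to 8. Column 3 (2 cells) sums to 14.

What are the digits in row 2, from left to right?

3 2 5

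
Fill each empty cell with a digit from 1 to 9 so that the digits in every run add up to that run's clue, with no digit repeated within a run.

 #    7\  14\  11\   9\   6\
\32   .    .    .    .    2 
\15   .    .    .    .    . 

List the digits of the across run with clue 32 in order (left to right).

15 in 5 cells must be {1,2,3,4,5}.
Given what's placed, R1C1 must be 6 to fit the 32 across and 7 down.
R2C1 = 7 − 6 = 1 completes the 7 down.
Given what's placed, R2C2 must be 5 to fit the 15 across and 14 down.
R2C5 = 6 − 2 = 4 completes the 6 down.
R1C2 = 14 − 5 = 9 completes the 14 down.
Nothing is forced directly, so branch on R2C3, whose candidates are 2 or 3. If R2C3 = 2: then R1C3 would have to be in {7,8} for the 32 across but in {9} for the 11 down — contradiction. So R2C3 = 3.
R1C3 = 11 − 3 = 8 completes the 11 down.
R1C4 = 32 − 25 = 7 completes the 32 across.

6, 9, 8, 7, 2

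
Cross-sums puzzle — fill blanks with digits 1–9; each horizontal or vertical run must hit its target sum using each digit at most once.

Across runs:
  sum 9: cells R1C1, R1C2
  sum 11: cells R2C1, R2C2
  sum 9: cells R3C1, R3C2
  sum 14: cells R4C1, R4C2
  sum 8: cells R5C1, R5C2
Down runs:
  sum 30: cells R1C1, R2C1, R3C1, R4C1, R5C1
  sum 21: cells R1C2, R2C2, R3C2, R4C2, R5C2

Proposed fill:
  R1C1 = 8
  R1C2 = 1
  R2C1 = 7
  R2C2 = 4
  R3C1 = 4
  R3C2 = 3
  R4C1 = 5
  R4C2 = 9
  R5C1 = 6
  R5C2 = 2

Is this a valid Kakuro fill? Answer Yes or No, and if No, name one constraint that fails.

No — the across run R3C1–R3C2 sums to 7, not 9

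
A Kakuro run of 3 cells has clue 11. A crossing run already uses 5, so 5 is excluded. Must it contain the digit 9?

Counterexample: {1,2,8} sums to 11 under that restriction without using 9.

No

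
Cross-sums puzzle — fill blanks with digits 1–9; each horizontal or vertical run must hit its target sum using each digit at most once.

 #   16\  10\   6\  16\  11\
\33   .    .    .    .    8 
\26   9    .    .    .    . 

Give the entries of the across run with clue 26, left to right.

9 6 1 7 3

16 in 2 cells must be {7,9}.
R1C1 = 16 − 9 = 7 completes the 16 down.
R1C4 = 9: the only remaining digit allowed by both the 33 across and the 16 down.
R2C4 = 16 − 9 = 7 completes the 16 down.
R2C5 = 11 − 8 = 3 completes the 11 down.
Nothing is forced directly, so branch on R1C3, whose candidates are 4 or 5. If R1C3 = 4: then R1C2 would have to be in {5} for the 33 across but in {1,2,3,4,6,7,8,9} for the 10 down — contradiction. So R1C3 = 5.
R1C2 = 33 − 29 = 4 completes the 33 across.
R2C2 = 10 − 4 = 6 completes the 10 down.
R2C3 = 26 − 25 = 1 completes the 26 across.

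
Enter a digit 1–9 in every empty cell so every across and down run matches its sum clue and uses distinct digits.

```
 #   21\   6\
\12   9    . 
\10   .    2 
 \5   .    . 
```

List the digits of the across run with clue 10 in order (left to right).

8, 2

6 in 3 cells must be {1,2,3}.
R1C2 = 12 − 9 = 3 completes the 12 across.
R2C1 = 10 − 2 = 8 completes the 10 across.
R3C1 = 21 − 17 = 4 completes the 21 down.
R3C2 = 5 − 4 = 1 completes the 5 across.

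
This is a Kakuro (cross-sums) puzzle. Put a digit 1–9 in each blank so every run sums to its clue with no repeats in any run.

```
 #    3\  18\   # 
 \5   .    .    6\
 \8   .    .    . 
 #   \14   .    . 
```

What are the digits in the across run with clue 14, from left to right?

3 in 2 cells must be {1,2}.
The 14 across and the 6 down share only 5, so R3C3 = 5.
R2C3 = 6 − 5 = 1 completes the 6 down.
R3C2 = 14 − 5 = 9 completes the 14 across.
R2C1 = 2: the only remaining digit allowed by both the 8 across and the 3 down.
R2C2 = 8 − 3 = 5 completes the 8 across.
R1C1 = 3 − 2 = 1 completes the 3 down.
R1C2 = 5 − 1 = 4 completes the 5 across.

9 5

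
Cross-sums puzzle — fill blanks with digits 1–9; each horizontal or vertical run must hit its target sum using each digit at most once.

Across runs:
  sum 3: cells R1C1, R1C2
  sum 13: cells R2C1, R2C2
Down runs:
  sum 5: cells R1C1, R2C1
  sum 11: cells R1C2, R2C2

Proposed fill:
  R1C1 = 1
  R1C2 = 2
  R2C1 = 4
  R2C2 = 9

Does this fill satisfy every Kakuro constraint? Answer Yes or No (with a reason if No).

Across: 1+2=3; 4+9=13. Down: 1+4=5; 2+9=11. No digit repeats within any run.

Yes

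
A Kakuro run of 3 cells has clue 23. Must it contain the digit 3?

No

The only way to make 23 from 3 distinct digits is {6,8,9}, which does not contain 3.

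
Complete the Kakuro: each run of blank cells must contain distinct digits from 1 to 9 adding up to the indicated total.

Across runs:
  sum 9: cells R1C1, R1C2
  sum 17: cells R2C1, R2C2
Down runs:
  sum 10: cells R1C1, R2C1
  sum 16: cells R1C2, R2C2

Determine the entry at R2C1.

17 in 2 cells must be {8,9}; 16 in 2 cells must be {7,9}.
The 9 across and the 16 down share only 7, so R1C2 = 7.
R2C2 = 16 − 7 = 9 completes the 16 down.
R1C1 = 9 − 7 = 2 completes the 9 across.
R2C1 = 17 − 9 = 8 completes the 17 across.

8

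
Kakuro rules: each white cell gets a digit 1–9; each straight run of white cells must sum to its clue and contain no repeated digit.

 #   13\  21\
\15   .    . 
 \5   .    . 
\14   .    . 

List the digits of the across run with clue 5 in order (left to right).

The 5 across and the 21 down share only 4, so R2C2 = 4.
R2C1 = 5 − 4 = 1 completes the 5 across.
Nothing is forced directly, so branch on R1C2, whose candidates are 8 or 9. If R1C2 = 9: then R1C1 would have to be in {6} for the 15 across but in {3,4,5,7,8,9} for the 13 down — contradiction. So R1C2 = 8.
R1C1 = 15 − 8 = 7 completes the 15 across.
R3C1 = 13 − 8 = 5 completes the 13 down.
R3C2 = 14 − 5 = 9 completes the 14 across.

1 4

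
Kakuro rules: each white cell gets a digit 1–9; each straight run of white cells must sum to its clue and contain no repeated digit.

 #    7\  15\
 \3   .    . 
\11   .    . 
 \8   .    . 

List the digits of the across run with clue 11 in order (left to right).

3 in 2 cells must be {1,2}; 7 in 3 cells must be {1,2,4}.
Nothing is forced directly, so branch on R1C1, whose candidates are 1 or 2. If R1C1 = 2: that forces R1C2 = 1, R2C1 = 4, after which R2C2 would have to be in {7} for the 11 across but in {5,6,8,9} for the 15 down — contradiction. So R1C1 = 1.
R1C2 = 3 − 1 = 2 completes the 3 across.
Given what's placed, R3C1 must be 2 to fit the 8 across and 7 down.
R3C2 = 8 − 2 = 6 completes the 8 across.
R2C1 = 7 − 3 = 4 completes the 7 down.
R2C2 = 11 − 4 = 7 completes the 11 across.

4, 7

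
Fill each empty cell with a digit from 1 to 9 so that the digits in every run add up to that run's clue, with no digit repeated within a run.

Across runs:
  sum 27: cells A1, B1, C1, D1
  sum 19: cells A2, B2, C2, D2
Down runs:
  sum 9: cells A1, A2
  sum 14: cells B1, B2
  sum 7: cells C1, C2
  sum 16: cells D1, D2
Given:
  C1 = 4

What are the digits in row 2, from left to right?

16 in 2 cells must be {7,9}.
Given what's placed, D1 must be 9 to fit the 27 across and 16 down.
C2 = 7 − 4 = 3 completes the 7 down.
D2 = 16 − 9 = 7 completes the 16 down.
Nothing is forced directly, so branch on B2, whose candidates are 5 or 8. If B2 = 5: then B1 would have to be in {6,8} for the 27 across but in {9} for the 14 down — contradiction. So B2 = 8.
B1 = 14 − 8 = 6 completes the 14 down.
A2 = 19 − 18 = 1 completes the 19 across.
A1 = 27 − 19 = 8 completes the 27 across.

1, 8, 3, 7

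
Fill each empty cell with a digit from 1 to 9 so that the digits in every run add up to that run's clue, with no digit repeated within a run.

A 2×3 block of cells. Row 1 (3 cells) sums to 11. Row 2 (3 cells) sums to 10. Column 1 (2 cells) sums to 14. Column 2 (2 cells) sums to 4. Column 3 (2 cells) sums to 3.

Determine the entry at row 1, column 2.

1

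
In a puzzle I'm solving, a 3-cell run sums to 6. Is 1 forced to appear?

The only way to make 6 from 3 distinct digits is {1,2,3}, which contains 1.

Yes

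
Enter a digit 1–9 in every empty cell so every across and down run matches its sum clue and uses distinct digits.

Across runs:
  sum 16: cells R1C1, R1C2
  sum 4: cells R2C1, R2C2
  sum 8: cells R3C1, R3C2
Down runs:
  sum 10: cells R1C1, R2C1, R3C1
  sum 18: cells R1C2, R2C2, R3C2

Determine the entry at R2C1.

16 in 2 cells must be {7,9}; 4 in 2 cells must be {1,3}.
The 16 across and the 10 down share only 7, so R1C1 = 7.
R1C2 = 16 − 7 = 9 completes the 16 across.
Given what's placed, R2C1 must be 1 to fit the 4 across and 10 down.
R2C2 = 4 − 1 = 3 completes the 4 across.
R3C1 = 10 − 8 = 2 completes the 10 down.
R3C2 = 8 − 2 = 6 completes the 8 across.

1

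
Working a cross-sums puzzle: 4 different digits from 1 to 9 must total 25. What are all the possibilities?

4 distinct digits from 1–9 sum between 10 and 30.

{1,7,8,9}; {2,6,8,9}; {3,5,8,9}; {3,6,7,9}; {4,5,7,9}; {4,6,7,8}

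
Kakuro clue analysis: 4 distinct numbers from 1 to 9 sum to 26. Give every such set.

{2,7,8,9}; {3,6,8,9}; {4,5,8,9}; {4,6,7,9}; {5,6,7,8}

4 distinct digits from 1–9 sum between 10 and 30.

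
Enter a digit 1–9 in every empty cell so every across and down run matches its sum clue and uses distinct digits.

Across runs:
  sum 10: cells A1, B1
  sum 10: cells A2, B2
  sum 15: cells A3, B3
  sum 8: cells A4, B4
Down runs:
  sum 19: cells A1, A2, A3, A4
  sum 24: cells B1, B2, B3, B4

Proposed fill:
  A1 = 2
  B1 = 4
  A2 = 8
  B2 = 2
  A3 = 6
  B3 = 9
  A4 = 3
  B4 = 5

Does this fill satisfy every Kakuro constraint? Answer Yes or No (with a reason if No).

No — the down run B1–B4 sums to 20, not 24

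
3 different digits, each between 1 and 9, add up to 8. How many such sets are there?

2

3 distinct digits from 1–9 sum between 6 and 24.
Enumerating: {1,2,5}, {1,3,4}.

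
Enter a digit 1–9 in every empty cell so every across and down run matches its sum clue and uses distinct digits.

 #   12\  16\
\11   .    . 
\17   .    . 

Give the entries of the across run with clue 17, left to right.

8 9

17 in 2 cells must be {8,9}; 16 in 2 cells must be {7,9}.
The 17 across and the 16 down share only 9, so R2C2 = 9.
R1C2 = 16 − 9 = 7 completes the 16 down.
R2C1 = 17 − 9 = 8 completes the 17 across.
R1C1 = 11 − 7 = 4 completes the 11 across.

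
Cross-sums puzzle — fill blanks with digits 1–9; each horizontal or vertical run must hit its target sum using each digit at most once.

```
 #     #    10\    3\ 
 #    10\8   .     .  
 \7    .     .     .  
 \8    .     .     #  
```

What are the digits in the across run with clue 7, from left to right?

4, 1, 2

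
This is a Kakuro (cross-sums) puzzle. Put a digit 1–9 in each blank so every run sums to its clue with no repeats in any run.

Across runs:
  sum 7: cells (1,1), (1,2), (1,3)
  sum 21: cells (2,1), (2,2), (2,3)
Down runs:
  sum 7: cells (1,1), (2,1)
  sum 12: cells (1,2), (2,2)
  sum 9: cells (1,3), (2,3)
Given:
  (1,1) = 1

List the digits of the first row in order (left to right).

1, 4, 2

7 in 3 cells must be {1,2,4}.
Given what's placed, (1,2) must be 4 to fit the 7 across and 12 down.
(1,3) = 7 − 5 = 2 completes the 7 across.
(2,1) = 7 − 1 = 6 completes the 7 down.
(2,2) = 12 − 4 = 8 completes the 12 down.
(2,3) = 21 − 14 = 7 completes the 21 across.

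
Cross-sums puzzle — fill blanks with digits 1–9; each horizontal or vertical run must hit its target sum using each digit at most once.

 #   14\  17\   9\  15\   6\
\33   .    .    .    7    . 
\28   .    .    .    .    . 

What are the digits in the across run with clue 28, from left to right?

5 9 4 8 2

17 in 2 cells must be {8,9}.
R2C4 = 15 − 7 = 8 completes the 15 down.
R2C2 = 9: the only remaining digit allowed by both the 28 across and the 17 down.
R1C2 = 17 − 9 = 8 completes the 17 down.
Nothing is forced directly, so branch on R2C1, whose candidates are 5 or 6. If R2C1 = 6: then R1C1 would have to be in {3,4,5,6,9} for the 33 across but in {8} for the 14 down — contradiction. So R2C1 = 5.
R1C1 = 14 − 5 = 9 completes the 14 down.
No cell is forced outright now. R2C3 can only be 2 or 4 (the digits allowed by both its 28 across and its 9 down). If R2C3 = 2: then R1C3 would have to be in {3,4,5,6} for the 33 across but in {7} for the 9 down — contradiction. So R2C3 = 4.
R1C3 = 9 − 4 = 5 completes the 9 down.
R1C5 = 33 − 29 = 4 completes the 33 across.
R2C5 = 28 − 26 = 2 completes the 28 across.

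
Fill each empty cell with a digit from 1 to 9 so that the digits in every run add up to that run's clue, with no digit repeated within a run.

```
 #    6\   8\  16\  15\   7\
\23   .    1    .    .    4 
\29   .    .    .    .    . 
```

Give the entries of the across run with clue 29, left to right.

16 in 2 cells must be {7,9}.
R2C2 = 8 − 1 = 7 completes the 8 down.
R2C3 = 9: the only remaining digit allowed by both the 29 across and the 16 down.
R2C5 = 7 − 4 = 3 completes the 7 down.
R1C3 = 16 − 9 = 7 completes the 16 down.
Nothing is forced directly, so branch on R2C1, whose candidates are 2 or 4. If R2C1 = 2: then R1C1 would have to be in {2,3,5,6,8,9} for the 23 across but in {4} for the 6 down — contradiction. So R2C1 = 4.
R1C1 = 6 − 4 = 2 completes the 6 down.
R1C4 = 23 − 14 = 9 completes the 23 across.
R2C4 = 29 − 23 = 6 completes the 29 across.

4 7 9 6 3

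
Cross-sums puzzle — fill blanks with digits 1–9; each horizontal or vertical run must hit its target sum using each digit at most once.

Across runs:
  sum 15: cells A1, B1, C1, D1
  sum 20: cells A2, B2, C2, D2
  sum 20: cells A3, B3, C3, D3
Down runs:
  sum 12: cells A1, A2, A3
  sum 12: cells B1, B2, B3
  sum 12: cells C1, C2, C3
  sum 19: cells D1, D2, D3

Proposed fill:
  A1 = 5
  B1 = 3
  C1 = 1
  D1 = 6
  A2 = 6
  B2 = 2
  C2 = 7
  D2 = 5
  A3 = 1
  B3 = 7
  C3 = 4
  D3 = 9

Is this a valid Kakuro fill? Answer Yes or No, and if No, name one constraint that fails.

No — the down run D1–D3 sums to 20, not 19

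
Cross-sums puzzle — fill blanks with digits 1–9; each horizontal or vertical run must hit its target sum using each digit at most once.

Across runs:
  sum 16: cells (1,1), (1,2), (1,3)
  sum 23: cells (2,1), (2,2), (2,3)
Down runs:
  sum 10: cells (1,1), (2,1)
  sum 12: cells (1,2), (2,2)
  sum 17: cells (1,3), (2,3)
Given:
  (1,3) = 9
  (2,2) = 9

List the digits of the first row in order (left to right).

23 in 3 cells must be {6,8,9}; 17 in 2 cells must be {8,9}.
(1,2) = 12 − 9 = 3 completes the 12 down.
(2,3) = 17 − 9 = 8 completes the 17 down.
(1,1) = 16 − 12 = 4 completes the 16 across.
(2,1) = 23 − 17 = 6 completes the 23 across.

4, 3, 9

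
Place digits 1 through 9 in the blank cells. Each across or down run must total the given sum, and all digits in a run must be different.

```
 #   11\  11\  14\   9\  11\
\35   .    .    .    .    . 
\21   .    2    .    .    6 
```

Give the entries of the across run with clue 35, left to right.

7, 9, 6, 8, 5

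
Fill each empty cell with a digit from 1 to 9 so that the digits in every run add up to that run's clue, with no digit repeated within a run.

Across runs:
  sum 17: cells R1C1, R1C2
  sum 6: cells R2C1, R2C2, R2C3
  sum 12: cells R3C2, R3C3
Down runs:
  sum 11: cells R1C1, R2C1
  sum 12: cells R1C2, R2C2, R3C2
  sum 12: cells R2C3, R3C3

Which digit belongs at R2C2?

1

17 in 2 cells must be {8,9}; 6 in 3 cells must be {1,2,3}.
The 6 across and the 12 down share only 3, so R2C3 = 3.
R3C3 = 12 − 3 = 9 completes the 12 down.
R2C1 = 2: the only remaining digit allowed by both the 6 across and the 11 down.
R2C2 = 6 − 5 = 1 completes the 6 across.
R3C2 = 12 − 9 = 3 completes the 12 across.
R1C1 = 11 − 2 = 9 completes the 11 down.
R1C2 = 17 − 9 = 8 completes the 17 across.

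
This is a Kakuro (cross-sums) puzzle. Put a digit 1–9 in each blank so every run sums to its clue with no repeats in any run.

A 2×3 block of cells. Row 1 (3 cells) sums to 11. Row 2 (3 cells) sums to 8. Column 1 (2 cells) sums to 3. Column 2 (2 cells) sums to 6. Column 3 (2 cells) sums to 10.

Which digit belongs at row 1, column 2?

3 in 2 cells must be {1,2}.
Nothing is forced directly, so branch on (1,1), whose candidates are 1 or 2. If (1,1) = 1: that forces (2,1) = 2, (2,3) = 1, after which (1,3) would have to be in {2,3,4,6,7,8} for the 11 across but in {9} for the 10 down — contradiction. So (1,1) = 2.
(2,1) = 3 − 2 = 1 completes the 3 down.
Nothing is forced directly, so branch on (1,2), whose candidates are 1 or 4 or 5. If (1,2) = 4: then (1,3) would have to be in {5} for the 11 across but in {1,2,3,4,6,7,8,9} for the 10 down — contradiction. If (1,2) = 5: that forces (1,3) = 4, after which (2,2) would have to be in {2,3,4,5} for the 8 across but in {1} for the 6 down — contradiction. So (1,2) = 1.
(1,3) = 11 − 3 = 8 completes the 11 across.
(2,2) = 6 − 1 = 5 completes the 6 down.
(2,3) = 8 − 6 = 2 completes the 8 across.

1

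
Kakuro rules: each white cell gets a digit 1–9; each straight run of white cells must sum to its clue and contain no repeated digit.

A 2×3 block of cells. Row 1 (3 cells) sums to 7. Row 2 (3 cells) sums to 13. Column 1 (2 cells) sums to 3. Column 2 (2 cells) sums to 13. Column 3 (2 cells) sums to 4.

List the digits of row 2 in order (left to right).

1 9 3

7 in 3 cells must be {1,2,4}; 3 in 2 cells must be {1,2}; 4 in 2 cells must be {1,3}.
The 7 across and the 13 down share only 4, so (1,2) = 4.
Given what's placed, (1,3) must be 1 to fit the 7 across and 4 down.
(2,2) = 13 − 4 = 9 completes the 13 down.
(2,3) = 4 − 1 = 3 completes the 4 down.
(1,1) = 7 − 5 = 2 completes the 7 across.
(2,1) = 13 − 12 = 1 completes the 13 across.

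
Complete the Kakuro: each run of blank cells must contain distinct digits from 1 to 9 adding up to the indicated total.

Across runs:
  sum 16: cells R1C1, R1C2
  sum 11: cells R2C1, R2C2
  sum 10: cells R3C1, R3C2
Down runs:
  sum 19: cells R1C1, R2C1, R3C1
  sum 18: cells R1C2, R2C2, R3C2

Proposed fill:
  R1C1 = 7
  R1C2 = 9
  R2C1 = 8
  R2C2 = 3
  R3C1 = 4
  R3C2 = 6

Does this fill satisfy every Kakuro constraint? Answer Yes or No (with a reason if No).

Yes

Across: 7+9=16; 8+3=11; 4+6=10. Down: 7+8+4=19; 9+3+6=18. No digit repeats within any run.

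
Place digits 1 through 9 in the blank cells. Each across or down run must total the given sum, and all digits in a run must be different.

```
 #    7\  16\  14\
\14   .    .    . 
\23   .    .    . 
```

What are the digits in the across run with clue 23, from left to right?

6 9 8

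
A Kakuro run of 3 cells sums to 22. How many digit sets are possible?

3 distinct digits from 1–9 sum between 6 and 24.
Enumerating: {5,8,9}, {6,7,9}.

2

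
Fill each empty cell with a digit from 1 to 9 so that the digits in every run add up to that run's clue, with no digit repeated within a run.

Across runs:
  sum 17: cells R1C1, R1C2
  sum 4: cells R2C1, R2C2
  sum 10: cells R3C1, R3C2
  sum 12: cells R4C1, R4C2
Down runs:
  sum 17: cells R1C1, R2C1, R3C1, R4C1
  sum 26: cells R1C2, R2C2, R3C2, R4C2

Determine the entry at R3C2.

6

17 in 2 cells must be {8,9}; 4 in 2 cells must be {1,3}.
Only 3 fits R2C2 under both its across sum 4 and down sum 26.
R2C1 = 4 − 3 = 1 completes the 4 across.
Nothing is forced directly, so branch on R1C1, whose candidates are 8 or 9. If R1C1 = 8: that forces R1C2 = 9, R4C2 = 8, R3C2 = 6, after which R4C1 would have to be in {4} for the 12 across but in {2,3,5,6} for the 17 down — contradiction. So R1C1 = 9.
R1C2 = 17 − 9 = 8 completes the 17 across.
R4C2 = 9: the only remaining digit allowed by both the 12 across and the 26 down.
R3C2 = 26 − 20 = 6 completes the 26 down.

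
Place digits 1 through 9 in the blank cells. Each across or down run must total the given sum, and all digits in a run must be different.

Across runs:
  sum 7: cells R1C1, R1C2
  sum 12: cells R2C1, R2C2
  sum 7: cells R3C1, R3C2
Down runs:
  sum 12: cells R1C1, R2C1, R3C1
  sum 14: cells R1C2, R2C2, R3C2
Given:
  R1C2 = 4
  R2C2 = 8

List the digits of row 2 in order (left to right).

R1C1 = 7 − 4 = 3 completes the 7 across.
R2C1 = 12 − 8 = 4 completes the 12 across.
R3C1 = 12 − 7 = 5 completes the 12 down.
R3C2 = 7 − 5 = 2 completes the 7 across.

4 8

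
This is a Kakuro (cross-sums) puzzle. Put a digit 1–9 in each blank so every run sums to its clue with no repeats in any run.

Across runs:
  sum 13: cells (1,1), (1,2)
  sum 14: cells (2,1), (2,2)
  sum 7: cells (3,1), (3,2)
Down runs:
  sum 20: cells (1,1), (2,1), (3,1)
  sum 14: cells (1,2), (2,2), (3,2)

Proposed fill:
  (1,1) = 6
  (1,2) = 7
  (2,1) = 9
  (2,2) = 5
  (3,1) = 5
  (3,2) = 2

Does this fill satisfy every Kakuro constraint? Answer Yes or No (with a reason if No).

Across: 6+7=13; 9+5=14; 5+2=7. Down: 6+9+5=20; 7+5+2=14. No digit repeats within any run.

Yes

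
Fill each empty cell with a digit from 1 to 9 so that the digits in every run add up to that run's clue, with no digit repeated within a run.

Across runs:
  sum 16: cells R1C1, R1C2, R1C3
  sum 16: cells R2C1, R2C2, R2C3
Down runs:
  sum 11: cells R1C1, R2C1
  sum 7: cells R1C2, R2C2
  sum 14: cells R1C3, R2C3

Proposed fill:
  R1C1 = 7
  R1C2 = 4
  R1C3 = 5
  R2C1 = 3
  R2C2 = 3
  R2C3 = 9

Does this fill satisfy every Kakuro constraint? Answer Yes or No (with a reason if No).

No — the across run R2C1–R2C3 sums to 15, not 16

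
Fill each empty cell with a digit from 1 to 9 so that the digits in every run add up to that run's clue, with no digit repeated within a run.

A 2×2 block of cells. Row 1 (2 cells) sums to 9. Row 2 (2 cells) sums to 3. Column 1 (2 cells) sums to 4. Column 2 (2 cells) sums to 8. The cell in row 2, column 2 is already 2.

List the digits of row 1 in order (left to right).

3 6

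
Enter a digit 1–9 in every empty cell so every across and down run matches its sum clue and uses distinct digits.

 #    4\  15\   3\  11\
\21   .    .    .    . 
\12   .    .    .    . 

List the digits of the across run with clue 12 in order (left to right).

4 in 2 cells must be {1,3}; 3 in 2 cells must be {1,2}.
Only 6 fits R2C2 under both its across sum 12 and down sum 15.
R1C2 = 15 − 6 = 9 completes the 15 down.
Nothing is forced directly, so branch on R1C1, whose candidates are 1 or 3. If R1C1 = 1: then R1C3 would have to be in {3,4,5,6,7,8} for the 21 across but in {1,2} for the 3 down — contradiction. So R1C1 = 3.
R2C1 = 4 − 3 = 1 completes the 4 down.
R2C3 = 2: the only remaining digit allowed by both the 12 across and the 3 down.
R2C4 = 12 − 9 = 3 completes the 12 across.

1 6 2 3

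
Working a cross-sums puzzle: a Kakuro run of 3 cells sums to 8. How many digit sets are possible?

3 distinct digits from 1–9 sum between 6 and 24.
Enumerating: {1,2,5}, {1,3,4}.

2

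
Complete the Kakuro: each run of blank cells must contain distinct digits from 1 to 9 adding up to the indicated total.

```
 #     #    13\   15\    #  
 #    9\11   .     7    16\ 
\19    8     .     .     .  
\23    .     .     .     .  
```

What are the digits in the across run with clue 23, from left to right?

16 in 2 cells must be {7,9}.
R1C2 = 11 − 7 = 4 completes the 11 across.
Given what's placed, R2C4 must be 7 to fit the 19 across and 16 down.
R3C1 = 9 − 8 = 1 completes the 9 down.
R3C4 = 16 − 7 = 9 completes the 16 down.
Given what's placed, R2C3 must be 3 to fit the 19 across and 15 down.
R3C3 = 15 − 10 = 5 completes the 15 down.
R2C2 = 19 − 18 = 1 completes the 19 across.
R3C2 = 23 − 15 = 8 completes the 23 across.

1, 8, 5, 9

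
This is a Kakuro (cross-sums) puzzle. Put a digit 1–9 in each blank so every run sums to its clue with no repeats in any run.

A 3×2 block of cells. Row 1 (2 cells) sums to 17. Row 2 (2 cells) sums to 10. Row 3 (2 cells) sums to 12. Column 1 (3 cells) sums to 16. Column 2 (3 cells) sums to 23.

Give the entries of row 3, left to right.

3 9

17 in 2 cells must be {8,9}; 23 in 3 cells must be {6,8,9}.
Nothing is forced directly, so branch on (1,1), whose candidates are 8 or 9. If (1,1) = 8: that forces (1,2) = 9, (3,2) = 8, (2,2) = 6, after which (3,1) would have to be in {4} for the 12 across but in {1,2,3,5,6,7} for the 16 down — contradiction. So (1,1) = 9.
(1,2) = 17 − 9 = 8 completes the 17 across.
Given what's placed, (3,2) must be 9 to fit the 12 across and 23 down.
(2,2) = 23 − 17 = 6 completes the 23 down.
(3,1) = 12 − 9 = 3 completes the 12 across.
(2,1) = 10 − 6 = 4 completes the 10 across.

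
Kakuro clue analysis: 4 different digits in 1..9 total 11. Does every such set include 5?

Yes

The only way to make 11 from 4 distinct digits is {1,2,3,5}, which contains 5.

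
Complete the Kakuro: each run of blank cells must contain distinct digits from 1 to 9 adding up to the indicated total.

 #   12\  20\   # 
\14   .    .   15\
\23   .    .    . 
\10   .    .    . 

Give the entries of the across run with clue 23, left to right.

23 in 3 cells must be {6,8,9}.
Nothing is forced directly, so branch on R3C3, whose candidates are 6 or 7. If R3C3 = 7: that forces R2C3 = 8, after which R3C2 would have to be in {1,2} for the 10 across but in {3,4,5,6,7,8,9} for the 20 down — contradiction. So R3C3 = 6.
R2C3 = 15 − 6 = 9 completes the 15 down.
Given what's placed, R3C2 must be 3 to fit the 10 across and 20 down.
R2C2 = 8: the only remaining digit allowed by both the 23 across and the 20 down.
R3C1 = 10 − 9 = 1 completes the 10 across.
R1C2 = 20 − 11 = 9 completes the 20 down.
R2C1 = 23 − 17 = 6 completes the 23 across.

6 8 9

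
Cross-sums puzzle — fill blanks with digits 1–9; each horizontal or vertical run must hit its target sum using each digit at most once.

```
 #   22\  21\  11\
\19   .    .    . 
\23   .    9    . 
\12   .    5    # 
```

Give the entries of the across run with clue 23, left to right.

6, 9, 8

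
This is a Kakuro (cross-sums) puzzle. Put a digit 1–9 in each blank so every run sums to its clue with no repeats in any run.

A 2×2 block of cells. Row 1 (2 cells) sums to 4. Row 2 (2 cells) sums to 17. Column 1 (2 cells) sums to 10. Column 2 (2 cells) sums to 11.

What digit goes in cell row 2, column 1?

9

4 in 2 cells must be {1,3}; 17 in 2 cells must be {8,9}.
The 4 across and the 11 down share only 3, so (1,2) = 3.
(2,2) = 11 − 3 = 8 completes the 11 down.
(1,1) = 4 − 3 = 1 completes the 4 across.
(2,1) = 17 − 8 = 9 completes the 17 across.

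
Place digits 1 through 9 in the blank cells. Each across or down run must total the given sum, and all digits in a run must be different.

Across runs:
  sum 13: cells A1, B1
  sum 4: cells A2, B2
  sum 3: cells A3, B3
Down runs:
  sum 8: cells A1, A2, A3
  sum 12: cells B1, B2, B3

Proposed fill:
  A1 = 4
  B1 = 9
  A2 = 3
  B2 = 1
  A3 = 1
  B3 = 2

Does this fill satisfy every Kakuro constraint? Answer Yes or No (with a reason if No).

Yes

Across: 4+9=13; 3+1=4; 1+2=3. Down: 4+3+1=8; 9+1+2=12. No digit repeats within any run.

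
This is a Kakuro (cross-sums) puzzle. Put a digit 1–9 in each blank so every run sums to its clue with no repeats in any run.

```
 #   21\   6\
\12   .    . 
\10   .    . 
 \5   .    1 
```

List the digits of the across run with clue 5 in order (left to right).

6 in 3 cells must be {1,2,3}.
R1C2 = 3: the only remaining digit allowed by both the 12 across and the 6 down.
R2C2 = 6 − 4 = 2 completes the 6 down.
R3C1 = 5 − 1 = 4 completes the 5 across.
R1C1 = 12 − 3 = 9 completes the 12 across.
R2C1 = 10 − 2 = 8 completes the 10 across.

4 1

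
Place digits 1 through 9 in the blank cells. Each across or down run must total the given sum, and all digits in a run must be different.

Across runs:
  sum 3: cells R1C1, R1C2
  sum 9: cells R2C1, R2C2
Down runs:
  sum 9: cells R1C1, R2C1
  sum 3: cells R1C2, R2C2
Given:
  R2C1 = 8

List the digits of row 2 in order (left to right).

8 1

3 in 2 cells must be {1,2}.
R1C1 = 9 − 8 = 1 completes the 9 down.
R1C2 = 3 − 1 = 2 completes the 3 across.
R2C2 = 9 − 8 = 1 completes the 9 across.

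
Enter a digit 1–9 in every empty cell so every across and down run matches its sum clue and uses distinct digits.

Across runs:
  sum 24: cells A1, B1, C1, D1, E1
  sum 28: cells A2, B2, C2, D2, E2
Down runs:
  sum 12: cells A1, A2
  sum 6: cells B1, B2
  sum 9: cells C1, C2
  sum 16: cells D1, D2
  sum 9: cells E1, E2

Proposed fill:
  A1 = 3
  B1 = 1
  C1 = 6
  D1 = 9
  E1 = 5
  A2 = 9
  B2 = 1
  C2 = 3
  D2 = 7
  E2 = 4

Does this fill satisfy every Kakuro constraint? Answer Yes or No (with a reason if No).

No — the down run B1–B2 sums to 2, not 6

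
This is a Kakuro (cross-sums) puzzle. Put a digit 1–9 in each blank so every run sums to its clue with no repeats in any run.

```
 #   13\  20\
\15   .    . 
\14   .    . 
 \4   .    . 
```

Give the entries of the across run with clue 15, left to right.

7, 8

4 in 2 cells must be {1,3}.
The 4 across and the 20 down share only 3, so R3C2 = 3.
R3C1 = 4 − 3 = 1 completes the 4 across.
Nothing is forced directly, so branch on R1C2, whose candidates are 8 or 9. If R1C2 = 9: then R1C1 would have to be in {6} for the 15 across but in {3,4,5,7,8,9} for the 13 down — contradiction. So R1C2 = 8.
R1C1 = 15 − 8 = 7 completes the 15 across.
R2C1 = 13 − 8 = 5 completes the 13 down.
R2C2 = 14 − 5 = 9 completes the 14 across.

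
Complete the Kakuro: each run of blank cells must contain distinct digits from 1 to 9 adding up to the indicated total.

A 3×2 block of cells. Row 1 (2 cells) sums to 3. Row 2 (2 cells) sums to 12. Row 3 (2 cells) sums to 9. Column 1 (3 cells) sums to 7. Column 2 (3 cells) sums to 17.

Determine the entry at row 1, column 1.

1

3 in 2 cells must be {1,2}; 7 in 3 cells must be {1,2,4}.
The 12 across and the 7 down share only 4, so (2,1) = 4.
(2,2) = 12 − 4 = 8 completes the 12 across.
Given what's placed, (1,2) must be 2 to fit the 3 across and 17 down.
(3,2) = 17 − 10 = 7 completes the 17 down.
(1,1) = 3 − 2 = 1 completes the 3 across.
(3,1) = 9 − 7 = 2 completes the 9 across.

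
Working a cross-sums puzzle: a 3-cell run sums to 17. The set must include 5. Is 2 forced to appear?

No

Counterexample: {3,5,9} sums to 17 under that restriction without using 2.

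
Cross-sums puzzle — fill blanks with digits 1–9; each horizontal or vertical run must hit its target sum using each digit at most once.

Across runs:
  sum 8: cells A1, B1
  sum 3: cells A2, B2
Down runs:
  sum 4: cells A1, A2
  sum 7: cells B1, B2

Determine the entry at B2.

2

3 in 2 cells must be {1,2}; 4 in 2 cells must be {1,3}.
The 3 across and the 4 down share only 1, so A2 = 1.
B2 = 3 − 1 = 2 completes the 3 across.
A1 = 4 − 1 = 3 completes the 4 down.
B1 = 8 − 3 = 5 completes the 8 across.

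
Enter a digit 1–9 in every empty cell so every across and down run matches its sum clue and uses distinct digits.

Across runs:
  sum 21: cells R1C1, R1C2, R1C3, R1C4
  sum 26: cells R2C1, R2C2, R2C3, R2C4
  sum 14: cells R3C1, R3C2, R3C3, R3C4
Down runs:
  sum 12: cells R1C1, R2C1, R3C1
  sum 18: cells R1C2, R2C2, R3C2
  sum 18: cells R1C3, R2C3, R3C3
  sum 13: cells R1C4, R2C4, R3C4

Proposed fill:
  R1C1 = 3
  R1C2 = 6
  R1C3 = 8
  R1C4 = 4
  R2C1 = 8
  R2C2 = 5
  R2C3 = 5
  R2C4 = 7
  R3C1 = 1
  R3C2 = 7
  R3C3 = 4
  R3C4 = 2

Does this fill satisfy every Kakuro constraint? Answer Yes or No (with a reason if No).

No — the down run R1C3–R3C3 sums to 17, not 18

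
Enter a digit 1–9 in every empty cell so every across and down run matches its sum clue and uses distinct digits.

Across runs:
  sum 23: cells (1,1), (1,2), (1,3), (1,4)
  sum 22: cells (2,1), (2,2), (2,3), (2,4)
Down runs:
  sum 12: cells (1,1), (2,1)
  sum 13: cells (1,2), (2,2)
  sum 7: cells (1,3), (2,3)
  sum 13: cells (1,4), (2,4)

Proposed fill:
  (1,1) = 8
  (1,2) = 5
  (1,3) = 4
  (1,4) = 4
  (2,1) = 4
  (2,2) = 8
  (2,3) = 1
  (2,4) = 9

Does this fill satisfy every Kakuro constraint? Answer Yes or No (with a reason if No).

No — the down run (1,3)–(2,3) sums to 5, not 7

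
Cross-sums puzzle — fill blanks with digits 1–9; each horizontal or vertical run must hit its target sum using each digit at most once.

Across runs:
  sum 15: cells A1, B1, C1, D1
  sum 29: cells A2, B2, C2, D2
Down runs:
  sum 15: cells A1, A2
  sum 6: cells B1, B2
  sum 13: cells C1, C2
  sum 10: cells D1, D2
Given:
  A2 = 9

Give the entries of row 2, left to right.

9, 5, 8, 7

29 in 4 cells must be {5,7,8,9}.
A1 = 15 − 9 = 6 completes the 15 down.
Given what's placed, B2 must be 5 to fit the 29 across and 6 down.
B1 = 6 − 5 = 1 completes the 6 down.
Given what's placed, C1 must be 5 to fit the 15 across and 13 down.
D1 = 15 − 12 = 3 completes the 15 across.
C2 = 13 − 5 = 8 completes the 13 down.
D2 = 29 − 22 = 7 completes the 29 across.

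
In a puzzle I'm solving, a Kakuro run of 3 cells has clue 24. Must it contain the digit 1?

The only way to make 24 from 3 distinct digits is {7,8,9}, which does not contain 1.

No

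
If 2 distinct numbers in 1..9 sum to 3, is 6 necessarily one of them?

The only way to make 3 from 2 distinct digits is {1,2}, which does not contain 6.

No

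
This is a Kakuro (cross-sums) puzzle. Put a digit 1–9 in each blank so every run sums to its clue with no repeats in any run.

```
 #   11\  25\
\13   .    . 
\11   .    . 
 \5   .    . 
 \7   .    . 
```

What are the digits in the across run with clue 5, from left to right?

3, 2

11 in 4 cells must be {1,2,3,5}.
Only 5 fits R1C1 under both its across sum 13 and down sum 11.
R1C2 = 13 − 5 = 8 completes the 13 across.
Nothing is forced directly, so branch on R2C1, whose candidates are 2 or 3. If R2C1 = 3: then R2C2 would have to be in {8} for the 11 across but in {1,2,3,4,5,6,7,9} for the 25 down — contradiction. So R2C1 = 2.
R2C2 = 11 − 2 = 9 completes the 11 across.
No cell is forced outright now. R3C1 can only be 1 or 3 (the digits allowed by both its 5 across and its 11 down). If R3C1 = 1: then R3C2 would have to be in {4} for the 5 across but in {1,2,3,5,6,7} for the 25 down — contradiction. So R3C1 = 3.
R3C2 = 5 − 3 = 2 completes the 5 across.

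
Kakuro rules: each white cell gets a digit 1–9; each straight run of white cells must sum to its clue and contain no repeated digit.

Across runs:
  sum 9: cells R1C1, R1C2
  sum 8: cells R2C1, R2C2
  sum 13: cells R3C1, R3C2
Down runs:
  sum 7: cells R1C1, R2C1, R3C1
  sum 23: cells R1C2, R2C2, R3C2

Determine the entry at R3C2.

9

7 in 3 cells must be {1,2,4}; 23 in 3 cells must be {6,8,9}.
The 8 across and the 23 down share only 6, so R2C2 = 6.
The 13 across and the 7 down share only 4, so R3C1 = 4.
R3C2 = 13 − 4 = 9 completes the 13 across.
R1C2 = 23 − 15 = 8 completes the 23 down.
R2C1 = 8 − 6 = 2 completes the 8 across.
R1C1 = 9 − 8 = 1 completes the 9 across.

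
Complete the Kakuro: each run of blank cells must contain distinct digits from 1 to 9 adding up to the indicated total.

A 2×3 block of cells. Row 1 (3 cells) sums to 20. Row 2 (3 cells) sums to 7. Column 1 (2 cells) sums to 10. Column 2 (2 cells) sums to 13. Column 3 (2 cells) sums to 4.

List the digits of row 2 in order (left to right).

2 4 1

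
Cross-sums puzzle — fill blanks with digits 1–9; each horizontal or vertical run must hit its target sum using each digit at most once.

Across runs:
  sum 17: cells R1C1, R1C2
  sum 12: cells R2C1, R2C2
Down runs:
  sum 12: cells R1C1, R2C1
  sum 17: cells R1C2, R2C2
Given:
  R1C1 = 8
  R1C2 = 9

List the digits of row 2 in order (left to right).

17 in 2 cells must be {8,9}.
R2C1 = 12 − 8 = 4 completes the 12 down.
R2C2 = 12 − 4 = 8 completes the 12 across.

4, 8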